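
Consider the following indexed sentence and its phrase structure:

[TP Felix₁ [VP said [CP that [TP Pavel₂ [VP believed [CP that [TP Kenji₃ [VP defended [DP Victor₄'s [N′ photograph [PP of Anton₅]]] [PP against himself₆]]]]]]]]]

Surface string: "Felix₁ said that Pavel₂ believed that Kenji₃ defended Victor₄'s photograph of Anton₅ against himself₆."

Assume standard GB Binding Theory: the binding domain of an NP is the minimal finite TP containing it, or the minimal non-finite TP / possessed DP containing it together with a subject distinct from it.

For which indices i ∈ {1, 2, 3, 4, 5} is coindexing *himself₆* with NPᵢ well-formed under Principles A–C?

*himself* is an anaphor, so Principle A applies: it must be bound in its binding domain.
Binding domain of *himself₆*: the embedded TP, whose subject is Kenji₃.
*Felix₁* c-commands the anaphor but is outside its binding domain → cannot satisfy Principle A.
*Pavel₂* c-commands the anaphor but is outside its binding domain → cannot satisfy Principle A.
*Kenji₃* c-commands the anaphor within its binding domain → licit binder.
*Victor₄* does not c-command the anaphor → cannot bind it.
*Anton₅* does not c-command the anaphor → cannot bind it.

{3}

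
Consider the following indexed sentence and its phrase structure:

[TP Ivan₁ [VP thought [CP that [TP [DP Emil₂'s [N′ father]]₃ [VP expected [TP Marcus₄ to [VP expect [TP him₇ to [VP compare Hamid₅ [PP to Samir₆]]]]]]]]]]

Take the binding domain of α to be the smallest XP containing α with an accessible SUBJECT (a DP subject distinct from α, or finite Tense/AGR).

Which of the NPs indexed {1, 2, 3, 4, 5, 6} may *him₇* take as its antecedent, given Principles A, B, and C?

*him* is a pronoun, so Principle B applies: it must be free in its binding domain.
Binding domain of *him₇*: the embedded TP, whose subject is Marcus₄.
*Ivan₁* c-commands the pronoun but from outside its binding domain, and is not c-commanded by it → coindexation permitted.
*Emil₂* and the pronoun do not c-command one another → neither Principle B nor Principle C is at stake; coindexation permitted.
*[Emil₂'s father]₃* c-commands the pronoun but from outside its binding domain, and is not c-commanded by it → coindexation permitted.
*Marcus₄* c-commands the pronoun within its binding domain → coindexation would violate Principle B.
*Hamid₅*: the pronoun c-commands this R-expression → coindexation would violate Principle C on *Hamid₅*.
*Samir₆*: the pronoun c-commands this R-expression → coindexation would violate Principle C on *Samir₆*.

{1, 2, 3}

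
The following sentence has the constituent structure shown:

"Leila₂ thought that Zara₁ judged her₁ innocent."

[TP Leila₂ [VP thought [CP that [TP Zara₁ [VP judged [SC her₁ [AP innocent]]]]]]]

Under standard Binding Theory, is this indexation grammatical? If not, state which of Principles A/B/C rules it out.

Principle B

The two coindexed NPs are *Zara₁* and *her₁*.
*her₁* is a pronoun. Its binding domain is the embedded TP, whose subject is Zara₁.
*Zara₁* c-commands it within that domain and carries the same index.
The pronoun is locally bound → Principle B violation.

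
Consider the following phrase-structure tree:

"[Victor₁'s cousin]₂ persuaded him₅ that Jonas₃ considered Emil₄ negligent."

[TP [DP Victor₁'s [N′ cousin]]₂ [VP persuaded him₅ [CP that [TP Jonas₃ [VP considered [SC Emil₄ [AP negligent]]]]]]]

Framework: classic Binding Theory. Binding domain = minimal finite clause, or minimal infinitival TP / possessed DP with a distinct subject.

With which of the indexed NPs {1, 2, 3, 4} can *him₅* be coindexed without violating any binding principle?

*him* is a pronoun, so Principle B applies: it must be free in its binding domain.
Binding domain of *him₅*: the matrix TP, whose subject is [Victor₁'s cousin]₂.
*Victor₁* and the pronoun do not c-command one another → neither Principle B nor Principle C is at stake; coindexation permitted.
*[Victor₁'s cousin]₂* c-commands the pronoun within its binding domain → coindexation would violate Principle B.
*Jonas₃*: the pronoun c-commands this R-expression → coindexation would violate Principle C on *Jonas₃*.
*Emil₄*: the pronoun c-commands this R-expression → coindexation would violate Principle C on *Emil₄*.

{1}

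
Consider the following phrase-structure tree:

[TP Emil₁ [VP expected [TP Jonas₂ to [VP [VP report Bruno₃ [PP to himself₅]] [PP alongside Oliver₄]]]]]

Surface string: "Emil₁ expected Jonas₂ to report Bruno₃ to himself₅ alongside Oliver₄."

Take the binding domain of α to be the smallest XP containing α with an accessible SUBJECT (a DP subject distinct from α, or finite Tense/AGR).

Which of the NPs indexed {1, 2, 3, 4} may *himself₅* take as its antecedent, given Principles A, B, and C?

{2, 3}

*himself* is an anaphor, so Principle A applies: it must be bound in its binding domain.
Binding domain of *himself₅*: the embedded TP, whose subject is Jonas₂.
*Emil₁* c-commands the anaphor but is outside its binding domain → cannot satisfy Principle A.
*Jonas₂* c-commands the anaphor within its binding domain → licit binder.
*Bruno₃* c-commands the anaphor within its binding domain → licit binder.
*Oliver₄* does not c-command the anaphor → cannot bind it.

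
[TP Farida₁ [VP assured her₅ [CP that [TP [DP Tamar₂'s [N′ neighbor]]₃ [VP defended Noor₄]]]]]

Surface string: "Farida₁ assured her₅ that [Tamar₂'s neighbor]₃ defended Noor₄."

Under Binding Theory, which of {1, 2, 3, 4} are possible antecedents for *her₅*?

none

*her* is a pronoun, so Principle B applies: it must be free in its binding domain.
Binding domain of *her₅*: the matrix TP, whose subject is Farida₁.
*Farida₁* c-commands the pronoun within its binding domain → coindexation would violate Principle B.
*Tamar₂*: the pronoun c-commands this R-expression → coindexation would violate Principle C on *Tamar₂*.
*[Tamar₂'s neighbor]₃*: the pronoun c-commands this R-expression → coindexation would violate Principle C on *[Tamar₂'s neighbor]₃*.
*Noor₄*: the pronoun c-commands this R-expression → coindexation would violate Principle C on *Noor₄*.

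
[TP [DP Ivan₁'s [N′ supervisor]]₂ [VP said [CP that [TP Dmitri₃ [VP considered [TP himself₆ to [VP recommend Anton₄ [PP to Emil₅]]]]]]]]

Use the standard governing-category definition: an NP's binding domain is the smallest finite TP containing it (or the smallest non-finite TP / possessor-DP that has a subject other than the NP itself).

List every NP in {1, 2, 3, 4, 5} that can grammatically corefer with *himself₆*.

*himself* is an anaphor, so Principle A applies: it must be bound in its binding domain.
Binding domain of *himself₆*: the embedded TP, whose subject is Dmitri₃.
*Ivan₁* does not c-command the anaphor → cannot bind it.
*[Ivan₁'s supervisor]₂* c-commands the anaphor but is outside its binding domain → cannot satisfy Principle A.
*Dmitri₃* c-commands the anaphor within its binding domain → licit binder.
*Anton₄* does not c-command the anaphor → cannot bind it.
*Emil₅* does not c-command the anaphor → cannot bind it.

{3}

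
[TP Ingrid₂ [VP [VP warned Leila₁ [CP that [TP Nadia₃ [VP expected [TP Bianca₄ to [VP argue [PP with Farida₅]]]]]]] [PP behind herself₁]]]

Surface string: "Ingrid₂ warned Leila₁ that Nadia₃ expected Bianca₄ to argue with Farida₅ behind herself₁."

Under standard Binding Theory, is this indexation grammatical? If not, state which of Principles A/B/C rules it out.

The two coindexed NPs are *Leila₁* and *herself₁*.
*herself₁* is an anaphor. Principle A requires it to be bound within its binding domain — the matrix TP, whose subject is Ingrid₂.
Within that domain it is c-commanded by *Ingrid₂*, which does not share its index.
*Leila₁* does not c-command the anaphor at all.
The anaphor is unbound in its domain → Principle A violation.

Principle A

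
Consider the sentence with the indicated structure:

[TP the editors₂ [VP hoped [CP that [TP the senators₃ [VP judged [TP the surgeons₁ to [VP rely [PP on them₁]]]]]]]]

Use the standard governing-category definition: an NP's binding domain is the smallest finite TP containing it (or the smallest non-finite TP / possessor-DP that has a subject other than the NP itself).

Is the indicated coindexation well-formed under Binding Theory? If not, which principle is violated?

The two coindexed NPs are *the surgeons₁* and *them₁*.
*them₁* is a pronoun. Its binding domain is the embedded TP, whose subject is the surgeons₁.
*the surgeons₁* c-commands it within that domain and carries the same index.
The pronoun is locally bound → Principle B violation.

Principle B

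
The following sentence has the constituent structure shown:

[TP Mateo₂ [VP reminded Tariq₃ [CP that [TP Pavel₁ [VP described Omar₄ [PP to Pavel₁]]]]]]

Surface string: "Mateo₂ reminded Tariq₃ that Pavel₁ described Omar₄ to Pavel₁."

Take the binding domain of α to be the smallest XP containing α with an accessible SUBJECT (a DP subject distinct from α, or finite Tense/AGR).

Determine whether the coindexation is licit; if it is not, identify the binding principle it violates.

The two coindexed NPs are *Pavel₁* (the higher occurrence) and *Pavel₁* (the lower occurrence).
*Pavel₁* (the lower occurrence) is an R-expression. Principle C requires it to be free everywhere.
*Pavel₁* (the higher occurrence) c-commands it and carries the same index.
The R-expression is bound → Principle C violation.

Principle C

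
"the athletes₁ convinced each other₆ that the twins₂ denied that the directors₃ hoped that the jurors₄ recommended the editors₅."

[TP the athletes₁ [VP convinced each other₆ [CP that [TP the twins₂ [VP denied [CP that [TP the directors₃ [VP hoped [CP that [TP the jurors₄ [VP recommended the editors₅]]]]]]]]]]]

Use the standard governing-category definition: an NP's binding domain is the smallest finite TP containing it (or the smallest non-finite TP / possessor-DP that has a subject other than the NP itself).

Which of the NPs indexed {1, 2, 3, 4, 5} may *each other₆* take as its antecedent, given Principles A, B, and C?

*each other* is an anaphor, so Principle A applies: it must be bound in its binding domain.
Binding domain of *each other₆*: the matrix TP, whose subject is the athletes₁.
*the athletes₁* c-commands the anaphor within its binding domain → licit binder.
*the twins₂* does not c-command the anaphor → cannot bind it.
*the directors₃* does not c-command the anaphor → cannot bind it.
*the jurors₄* does not c-command the anaphor → cannot bind it.
*the editors₅* does not c-command the anaphor → cannot bind it.

{1}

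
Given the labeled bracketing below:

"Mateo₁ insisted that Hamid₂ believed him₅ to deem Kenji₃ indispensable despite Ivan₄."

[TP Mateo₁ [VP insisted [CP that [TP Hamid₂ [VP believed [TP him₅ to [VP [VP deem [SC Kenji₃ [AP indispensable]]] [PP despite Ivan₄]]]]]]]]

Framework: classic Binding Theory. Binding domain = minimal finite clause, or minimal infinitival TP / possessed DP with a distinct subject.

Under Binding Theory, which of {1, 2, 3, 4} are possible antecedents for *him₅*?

{1}

*him* is a pronoun, so Principle B applies: it must be free in its binding domain.
Binding domain of *him₅*: the embedded TP, whose subject is Hamid₂.
*Mateo₁* c-commands the pronoun but from outside its binding domain, and is not c-commanded by it → coindexation permitted.
*Hamid₂* c-commands the pronoun within its binding domain → coindexation would violate Principle B.
*Kenji₃*: the pronoun c-commands this R-expression → coindexation would violate Principle C on *Kenji₃*.
*Ivan₄*: the pronoun c-commands this R-expression → coindexation would violate Principle C on *Ivan₄*.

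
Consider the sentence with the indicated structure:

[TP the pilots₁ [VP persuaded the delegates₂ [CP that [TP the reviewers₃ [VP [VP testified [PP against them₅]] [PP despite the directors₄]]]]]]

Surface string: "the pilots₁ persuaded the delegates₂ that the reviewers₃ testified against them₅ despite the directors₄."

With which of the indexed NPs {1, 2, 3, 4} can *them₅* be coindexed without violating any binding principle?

{1, 2, 4}

*them* is a pronoun, so Principle B applies: it must be free in its binding domain.
Binding domain of *them₅*: the embedded TP, whose subject is the reviewers₃.
*the pilots₁* c-commands the pronoun but from outside its binding domain, and is not c-commanded by it → coindexation permitted.
*the delegates₂* c-commands the pronoun but from outside its binding domain, and is not c-commanded by it → coindexation permitted.
*the reviewers₃* c-commands the pronoun within its binding domain → coindexation would violate Principle B.
*the directors₄* and the pronoun do not c-command one another → neither Principle B nor Principle C is at stake; coindexation permitted.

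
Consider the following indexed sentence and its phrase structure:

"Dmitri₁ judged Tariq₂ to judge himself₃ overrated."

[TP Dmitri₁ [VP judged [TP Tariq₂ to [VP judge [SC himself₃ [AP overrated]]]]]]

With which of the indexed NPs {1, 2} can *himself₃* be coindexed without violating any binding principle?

{2}

*himself* is an anaphor, so Principle A applies: it must be bound in its binding domain.
Binding domain of *himself₃*: the embedded TP, whose subject is Tariq₂.
*Dmitri₁* c-commands the anaphor but is outside its binding domain → cannot satisfy Principle A.
*Tariq₂* c-commands the anaphor within its binding domain → licit binder.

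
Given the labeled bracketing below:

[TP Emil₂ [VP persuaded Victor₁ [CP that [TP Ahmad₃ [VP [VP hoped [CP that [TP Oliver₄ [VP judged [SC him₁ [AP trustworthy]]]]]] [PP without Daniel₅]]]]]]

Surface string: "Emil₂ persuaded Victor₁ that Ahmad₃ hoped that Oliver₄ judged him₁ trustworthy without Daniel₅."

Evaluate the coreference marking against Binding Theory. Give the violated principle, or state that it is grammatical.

grammatical

The two coindexed NPs are *Victor₁* and *him₁*.
*him₁* is a pronoun; its binding domain is the embedded TP, whose subject is Oliver₄. Within that domain it is c-commanded only by *Oliver₄*, which carries a different index — the pronoun is free locally, so Principle B holds.
*Victor₁* is an R-expression; *him₁* does not c-command it, and no other NP shares its index, so Principle C is satisfied.
All principles are respected.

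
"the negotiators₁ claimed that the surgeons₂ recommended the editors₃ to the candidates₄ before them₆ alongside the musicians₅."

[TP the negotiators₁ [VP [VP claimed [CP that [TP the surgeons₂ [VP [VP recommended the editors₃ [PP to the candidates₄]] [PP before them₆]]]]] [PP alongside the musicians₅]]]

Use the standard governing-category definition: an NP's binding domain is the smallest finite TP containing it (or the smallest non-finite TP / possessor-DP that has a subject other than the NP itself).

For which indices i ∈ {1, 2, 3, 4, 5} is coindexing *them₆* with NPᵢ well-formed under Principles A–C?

{1, 3, 4, 5}

*them* is a pronoun, so Principle B applies: it must be free in its binding domain.
Binding domain of *them₆*: the embedded TP, whose subject is the surgeons₂.
*the negotiators₁* c-commands the pronoun but from outside its binding domain, and is not c-commanded by it → coindexation permitted.
*the surgeons₂* c-commands the pronoun within its binding domain → coindexation would violate Principle B.
*the editors₃* and the pronoun do not c-command one another → neither Principle B nor Principle C is at stake; coindexation permitted.
*the candidates₄* and the pronoun do not c-command one another → neither Principle B nor Principle C is at stake; coindexation permitted.
*the musicians₅* and the pronoun do not c-command one another → neither Principle B nor Principle C is at stake; coindexation permitted.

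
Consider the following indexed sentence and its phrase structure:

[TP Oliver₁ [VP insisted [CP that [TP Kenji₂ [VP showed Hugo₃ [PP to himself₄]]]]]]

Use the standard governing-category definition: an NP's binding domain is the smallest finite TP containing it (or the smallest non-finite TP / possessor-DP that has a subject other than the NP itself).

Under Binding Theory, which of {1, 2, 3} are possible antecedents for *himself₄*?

{2, 3}

*himself* is an anaphor, so Principle A applies: it must be bound in its binding domain.
Binding domain of *himself₄*: the embedded TP, whose subject is Kenji₂.
*Oliver₁* c-commands the anaphor but is outside its binding domain → cannot satisfy Principle A.
*Kenji₂* c-commands the anaphor within its binding domain → licit binder.
*Hugo₃* c-commands the anaphor within its binding domain → licit binder.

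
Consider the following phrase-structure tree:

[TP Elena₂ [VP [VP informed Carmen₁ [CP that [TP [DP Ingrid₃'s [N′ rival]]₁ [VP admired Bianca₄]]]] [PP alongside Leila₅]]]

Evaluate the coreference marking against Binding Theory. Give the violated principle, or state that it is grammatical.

Principle C

The two coindexed NPs are *[Ingrid₃'s rival]₁* and *Carmen₁*.
*[Ingrid₃'s rival]₁* is an R-expression. Principle C requires it to be free everywhere.
*Carmen₁* c-commands it and carries the same index.
The R-expression is bound → Principle C violation.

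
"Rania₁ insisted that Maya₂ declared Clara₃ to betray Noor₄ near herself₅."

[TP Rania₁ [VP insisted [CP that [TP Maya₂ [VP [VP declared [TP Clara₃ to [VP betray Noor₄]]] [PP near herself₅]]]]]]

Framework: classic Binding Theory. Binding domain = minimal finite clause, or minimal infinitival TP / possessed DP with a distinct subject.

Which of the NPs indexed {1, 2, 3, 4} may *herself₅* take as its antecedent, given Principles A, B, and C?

{2}

*herself* is an anaphor, so Principle A applies: it must be bound in its binding domain.
Binding domain of *herself₅*: the embedded TP, whose subject is Maya₂.
*Rania₁* c-commands the anaphor but is outside its binding domain → cannot satisfy Principle A.
*Maya₂* c-commands the anaphor within its binding domain → licit binder.
*Clara₃* does not c-command the anaphor → cannot bind it.
*Noor₄* does not c-command the anaphor → cannot bind it.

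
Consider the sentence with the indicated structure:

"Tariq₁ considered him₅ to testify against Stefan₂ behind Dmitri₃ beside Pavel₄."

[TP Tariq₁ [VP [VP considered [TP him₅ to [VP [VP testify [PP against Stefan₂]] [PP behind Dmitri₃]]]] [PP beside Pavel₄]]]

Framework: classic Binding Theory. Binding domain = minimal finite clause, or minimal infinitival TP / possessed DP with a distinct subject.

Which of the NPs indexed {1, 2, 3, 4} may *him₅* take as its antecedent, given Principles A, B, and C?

{4}

*him* is a pronoun, so Principle B applies: it must be free in its binding domain.
Binding domain of *him₅*: the matrix TP, whose subject is Tariq₁.
*Tariq₁* c-commands the pronoun within its binding domain → coindexation would violate Principle B.
*Stefan₂*: the pronoun c-commands this R-expression → coindexation would violate Principle C on *Stefan₂*.
*Dmitri₃*: the pronoun c-commands this R-expression → coindexation would violate Principle C on *Dmitri₃*.
*Pavel₄* and the pronoun do not c-command one another → neither Principle B nor Principle C is at stake; coindexation permitted.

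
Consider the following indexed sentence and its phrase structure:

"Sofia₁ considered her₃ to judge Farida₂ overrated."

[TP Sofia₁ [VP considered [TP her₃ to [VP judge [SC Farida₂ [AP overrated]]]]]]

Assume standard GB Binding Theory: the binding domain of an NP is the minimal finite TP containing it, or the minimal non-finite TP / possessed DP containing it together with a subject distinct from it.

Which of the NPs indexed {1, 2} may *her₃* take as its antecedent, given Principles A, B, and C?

none

*her* is a pronoun, so Principle B applies: it must be free in its binding domain.
Binding domain of *her₃*: the matrix TP, whose subject is Sofia₁.
*Sofia₁* c-commands the pronoun within its binding domain → coindexation would violate Principle B.
*Farida₂*: the pronoun c-commands this R-expression → coindexation would violate Principle C on *Farida₂*.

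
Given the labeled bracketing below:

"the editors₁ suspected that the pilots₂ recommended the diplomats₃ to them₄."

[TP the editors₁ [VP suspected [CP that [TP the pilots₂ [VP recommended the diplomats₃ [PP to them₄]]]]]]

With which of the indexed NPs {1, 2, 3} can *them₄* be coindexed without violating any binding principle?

*them* is a pronoun, so Principle B applies: it must be free in its binding domain.
Binding domain of *them₄*: the embedded TP, whose subject is the pilots₂.
*the editors₁* c-commands the pronoun but from outside its binding domain, and is not c-commanded by it → coindexation permitted.
*the pilots₂* c-commands the pronoun within its binding domain → coindexation would violate Principle B.
*the diplomats₃* c-commands the pronoun within its binding domain → coindexation would violate Principle B.

{1}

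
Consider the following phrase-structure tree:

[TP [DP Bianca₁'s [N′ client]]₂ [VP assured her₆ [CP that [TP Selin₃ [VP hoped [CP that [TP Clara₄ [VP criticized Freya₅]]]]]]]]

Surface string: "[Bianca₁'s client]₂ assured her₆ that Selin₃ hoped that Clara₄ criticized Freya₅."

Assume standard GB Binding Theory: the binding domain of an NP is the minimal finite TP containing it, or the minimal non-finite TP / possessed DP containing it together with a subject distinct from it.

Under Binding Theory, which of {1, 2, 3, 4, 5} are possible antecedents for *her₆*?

*her* is a pronoun, so Principle B applies: it must be free in its binding domain.
Binding domain of *her₆*: the matrix TP, whose subject is [Bianca₁'s client]₂.
*Bianca₁* and the pronoun do not c-command one another → neither Principle B nor Principle C is at stake; coindexation permitted.
*[Bianca₁'s client]₂* c-commands the pronoun within its binding domain → coindexation would violate Principle B.
*Selin₃*: the pronoun c-commands this R-expression → coindexation would violate Principle C on *Selin₃*.
*Clara₄*: the pronoun c-commands this R-expression → coindexation would violate Principle C on *Clara₄*.
*Freya₅*: the pronoun c-commands this R-expression → coindexation would violate Principle C on *Freya₅*.

{1}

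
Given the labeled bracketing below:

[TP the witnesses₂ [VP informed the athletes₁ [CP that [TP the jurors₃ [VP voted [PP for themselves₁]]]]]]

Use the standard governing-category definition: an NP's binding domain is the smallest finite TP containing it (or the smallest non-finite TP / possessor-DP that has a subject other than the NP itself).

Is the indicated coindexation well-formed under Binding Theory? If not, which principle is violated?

Principle A

The two coindexed NPs are *the athletes₁* and *themselves₁*.
*themselves₁* is an anaphor. Principle A requires it to be bound within its binding domain — the embedded TP, whose subject is the jurors₃.
Within that domain it is c-commanded by *the jurors₃*, which does not share its index.
*the athletes₁* does c-command the anaphor, but from outside its binding domain.
The anaphor is unbound in its domain → Principle A violation.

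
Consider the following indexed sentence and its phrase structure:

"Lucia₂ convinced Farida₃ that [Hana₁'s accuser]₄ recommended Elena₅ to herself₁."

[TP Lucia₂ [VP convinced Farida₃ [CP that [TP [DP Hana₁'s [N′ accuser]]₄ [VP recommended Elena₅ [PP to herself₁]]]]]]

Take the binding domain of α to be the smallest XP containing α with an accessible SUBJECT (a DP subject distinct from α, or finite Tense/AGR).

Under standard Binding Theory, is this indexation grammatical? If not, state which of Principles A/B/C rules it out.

The two coindexed NPs are *Hana₁* and *herself₁*.
*herself₁* is an anaphor. Principle A requires it to be bound within its binding domain — the embedded TP, whose subject is [Hana₁'s accuser]₄.
Within that domain it is c-commanded by *[Hana₁'s accuser]₄*, *Elena₅*, none of which share its index.
*Hana₁* does not c-command the anaphor at all.
The anaphor is unbound in its domain → Principle A violation.

Principle A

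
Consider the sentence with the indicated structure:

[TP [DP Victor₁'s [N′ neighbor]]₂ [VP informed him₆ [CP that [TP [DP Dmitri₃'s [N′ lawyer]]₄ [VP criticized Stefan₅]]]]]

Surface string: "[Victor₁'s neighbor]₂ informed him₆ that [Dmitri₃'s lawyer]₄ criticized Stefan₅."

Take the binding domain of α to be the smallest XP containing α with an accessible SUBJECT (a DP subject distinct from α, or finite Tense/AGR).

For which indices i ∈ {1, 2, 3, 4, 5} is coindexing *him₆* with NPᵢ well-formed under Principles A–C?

*him* is a pronoun, so Principle B applies: it must be free in its binding domain.
Binding domain of *him₆*: the matrix TP, whose subject is [Victor₁'s neighbor]₂.
*Victor₁* and the pronoun do not c-command one another → neither Principle B nor Principle C is at stake; coindexation permitted.
*[Victor₁'s neighbor]₂* c-commands the pronoun within its binding domain → coindexation would violate Principle B.
*Dmitri₃*: the pronoun c-commands this R-expression → coindexation would violate Principle C on *Dmitri₃*.
*[Dmitri₃'s lawyer]₄*: the pronoun c-commands this R-expression → coindexation would violate Principle C on *[Dmitri₃'s lawyer]₄*.
*Stefan₅*: the pronoun c-commands this R-expression → coindexation would violate Principle C on *Stefan₅*.

{1}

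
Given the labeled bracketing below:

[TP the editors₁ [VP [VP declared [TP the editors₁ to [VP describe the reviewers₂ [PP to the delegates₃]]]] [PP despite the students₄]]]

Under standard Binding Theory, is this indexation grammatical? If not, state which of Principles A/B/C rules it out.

The two coindexed NPs are *the editors₁* (the lower occurrence) and *the editors₁* (the higher occurrence).
*the editors₁* (the lower occurrence) is an R-expression. Principle C requires it to be free everywhere.
*the editors₁* (the higher occurrence) c-commands it and carries the same index.
The R-expression is bound → Principle C violation.

Principle C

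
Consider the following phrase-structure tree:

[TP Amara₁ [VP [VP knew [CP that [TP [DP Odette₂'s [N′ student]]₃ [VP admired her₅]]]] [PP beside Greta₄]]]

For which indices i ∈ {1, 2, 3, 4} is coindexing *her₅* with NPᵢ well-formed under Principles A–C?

*her* is a pronoun, so Principle B applies: it must be free in its binding domain.
Binding domain of *her₅*: the embedded TP, whose subject is [Odette₂'s student]₃.
*Amara₁* c-commands the pronoun but from outside its binding domain, and is not c-commanded by it → coindexation permitted.
*Odette₂* and the pronoun do not c-command one another → neither Principle B nor Principle C is at stake; coindexation permitted.
*[Odette₂'s student]₃* c-commands the pronoun within its binding domain → coindexation would violate Principle B.
*Greta₄* and the pronoun do not c-command one another → neither Principle B nor Principle C is at stake; coindexation permitted.

{1, 2, 4}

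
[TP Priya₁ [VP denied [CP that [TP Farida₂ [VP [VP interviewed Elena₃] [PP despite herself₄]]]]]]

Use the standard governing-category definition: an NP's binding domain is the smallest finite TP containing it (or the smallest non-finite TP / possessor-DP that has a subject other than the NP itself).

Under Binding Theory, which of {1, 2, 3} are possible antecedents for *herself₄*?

{2}

*herself* is an anaphor, so Principle A applies: it must be bound in its binding domain.
Binding domain of *herself₄*: the embedded TP, whose subject is Farida₂.
*Priya₁* c-commands the anaphor but is outside its binding domain → cannot satisfy Principle A.
*Farida₂* c-commands the anaphor within its binding domain → licit binder.
*Elena₃* does not c-command the anaphor → cannot bind it.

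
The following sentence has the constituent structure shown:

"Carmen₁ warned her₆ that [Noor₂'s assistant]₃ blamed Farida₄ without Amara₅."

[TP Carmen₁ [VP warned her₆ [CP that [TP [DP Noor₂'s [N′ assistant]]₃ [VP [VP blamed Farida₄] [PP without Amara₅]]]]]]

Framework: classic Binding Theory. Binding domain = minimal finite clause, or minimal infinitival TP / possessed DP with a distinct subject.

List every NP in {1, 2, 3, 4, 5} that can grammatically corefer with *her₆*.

none

*her* is a pronoun, so Principle B applies: it must be free in its binding domain.
Binding domain of *her₆*: the matrix TP, whose subject is Carmen₁.
*Carmen₁* c-commands the pronoun within its binding domain → coindexation would violate Principle B.
*Noor₂*: the pronoun c-commands this R-expression → coindexation would violate Principle C on *Noor₂*.
*[Noor₂'s assistant]₃*: the pronoun c-commands this R-expression → coindexation would violate Principle C on *[Noor₂'s assistant]₃*.
*Farida₄*: the pronoun c-commands this R-expression → coindexation would violate Principle C on *Farida₄*.
*Amara₅*: the pronoun c-commands this R-expression → coindexation would violate Principle C on *Amara₅*.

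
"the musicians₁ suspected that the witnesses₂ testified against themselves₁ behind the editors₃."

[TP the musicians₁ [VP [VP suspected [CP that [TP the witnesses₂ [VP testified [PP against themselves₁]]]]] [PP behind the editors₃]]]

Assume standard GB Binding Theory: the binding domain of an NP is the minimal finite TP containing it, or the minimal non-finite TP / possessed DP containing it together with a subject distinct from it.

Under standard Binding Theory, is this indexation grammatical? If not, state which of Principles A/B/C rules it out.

The two coindexed NPs are *the musicians₁* and *themselves₁*.
*themselves₁* is an anaphor. Principle A requires it to be bound within its binding domain — the embedded TP, whose subject is the witnesses₂.
Within that domain it is c-commanded by *the witnesses₂*, which does not share its index.
*the musicians₁* does c-command the anaphor, but from outside its binding domain.
The anaphor is unbound in its domain → Principle A violation.

Principle A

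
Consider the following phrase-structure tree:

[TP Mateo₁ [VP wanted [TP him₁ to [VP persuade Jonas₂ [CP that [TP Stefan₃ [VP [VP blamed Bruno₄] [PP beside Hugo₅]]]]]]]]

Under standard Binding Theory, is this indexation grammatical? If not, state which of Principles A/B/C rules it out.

Principle B

The two coindexed NPs are *Mateo₁* and *him₁*.
*him₁* is a pronoun. Its binding domain is the matrix TP, whose subject is Mateo₁.
*Mateo₁* c-commands it within that domain and carries the same index.
The pronoun is locally bound → Principle B violation.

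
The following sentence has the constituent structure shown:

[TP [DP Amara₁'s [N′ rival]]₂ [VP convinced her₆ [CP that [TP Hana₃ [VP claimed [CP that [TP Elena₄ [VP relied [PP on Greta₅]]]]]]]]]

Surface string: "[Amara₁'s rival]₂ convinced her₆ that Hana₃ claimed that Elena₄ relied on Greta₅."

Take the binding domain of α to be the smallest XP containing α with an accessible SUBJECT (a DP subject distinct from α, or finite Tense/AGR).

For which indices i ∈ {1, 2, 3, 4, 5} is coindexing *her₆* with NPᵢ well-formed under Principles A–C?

*her* is a pronoun, so Principle B applies: it must be free in its binding domain.
Binding domain of *her₆*: the matrix TP, whose subject is [Amara₁'s rival]₂.
*Amara₁* and the pronoun do not c-command one another → neither Principle B nor Principle C is at stake; coindexation permitted.
*[Amara₁'s rival]₂* c-commands the pronoun within its binding domain → coindexation would violate Principle B.
*Hana₃*: the pronoun c-commands this R-expression → coindexation would violate Principle C on *Hana₃*.
*Elena₄*: the pronoun c-commands this R-expression → coindexation would violate Principle C on *Elena₄*.
*Greta₅*: the pronoun c-commands this R-expression → coindexation would violate Principle C on *Greta₅*.

{1}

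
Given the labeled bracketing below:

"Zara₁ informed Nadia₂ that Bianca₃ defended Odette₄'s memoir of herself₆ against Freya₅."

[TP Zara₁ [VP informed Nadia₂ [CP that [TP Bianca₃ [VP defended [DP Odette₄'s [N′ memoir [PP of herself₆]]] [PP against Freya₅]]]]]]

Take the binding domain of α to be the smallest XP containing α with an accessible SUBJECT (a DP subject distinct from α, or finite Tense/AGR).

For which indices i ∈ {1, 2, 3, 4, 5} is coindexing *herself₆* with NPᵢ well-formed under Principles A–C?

{4}

*herself* is an anaphor, so Principle A applies: it must be bound in its binding domain.
Binding domain of *herself₆*: the possessed DP, whose subject is Odette₄.
*Zara₁* c-commands the anaphor but is outside its binding domain → cannot satisfy Principle A.
*Nadia₂* c-commands the anaphor but is outside its binding domain → cannot satisfy Principle A.
*Bianca₃* c-commands the anaphor but is outside its binding domain → cannot satisfy Principle A.
*Odette₄* c-commands the anaphor within its binding domain → licit binder.
*Freya₅* does not c-command the anaphor → cannot bind it.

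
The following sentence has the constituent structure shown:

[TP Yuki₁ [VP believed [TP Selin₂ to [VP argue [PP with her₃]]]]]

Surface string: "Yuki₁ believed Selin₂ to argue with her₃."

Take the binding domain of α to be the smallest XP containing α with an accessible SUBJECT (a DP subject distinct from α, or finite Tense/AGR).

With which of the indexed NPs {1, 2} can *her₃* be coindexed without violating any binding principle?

*her* is a pronoun, so Principle B applies: it must be free in its binding domain.
Binding domain of *her₃*: the embedded TP, whose subject is Selin₂.
*Yuki₁* c-commands the pronoun but from outside its binding domain, and is not c-commanded by it → coindexation permitted.
*Selin₂* c-commands the pronoun within its binding domain → coindexation would violate Principle B.

{1}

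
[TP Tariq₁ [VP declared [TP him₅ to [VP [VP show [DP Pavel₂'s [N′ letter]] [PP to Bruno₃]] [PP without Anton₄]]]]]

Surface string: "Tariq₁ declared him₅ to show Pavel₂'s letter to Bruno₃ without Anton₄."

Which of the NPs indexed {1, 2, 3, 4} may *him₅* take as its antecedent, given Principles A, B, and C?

none

*him* is a pronoun, so Principle B applies: it must be free in its binding domain.
Binding domain of *him₅*: the matrix TP, whose subject is Tariq₁.
*Tariq₁* c-commands the pronoun within its binding domain → coindexation would violate Principle B.
*Pavel₂*: the pronoun c-commands this R-expression → coindexation would violate Principle C on *Pavel₂*.
*Bruno₃*: the pronoun c-commands this R-expression → coindexation would violate Principle C on *Bruno₃*.
*Anton₄*: the pronoun c-commands this R-expression → coindexation would violate Principle C on *Anton₄*.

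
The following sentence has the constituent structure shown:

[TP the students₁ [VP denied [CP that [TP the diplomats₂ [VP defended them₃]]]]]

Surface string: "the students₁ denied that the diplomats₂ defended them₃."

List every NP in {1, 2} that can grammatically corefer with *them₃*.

{1}

*them* is a pronoun, so Principle B applies: it must be free in its binding domain.
Binding domain of *them₃*: the embedded TP, whose subject is the diplomats₂.
*the students₁* c-commands the pronoun but from outside its binding domain, and is not c-commanded by it → coindexation permitted.
*the diplomats₂* c-commands the pronoun within its binding domain → coindexation would violate Principle B.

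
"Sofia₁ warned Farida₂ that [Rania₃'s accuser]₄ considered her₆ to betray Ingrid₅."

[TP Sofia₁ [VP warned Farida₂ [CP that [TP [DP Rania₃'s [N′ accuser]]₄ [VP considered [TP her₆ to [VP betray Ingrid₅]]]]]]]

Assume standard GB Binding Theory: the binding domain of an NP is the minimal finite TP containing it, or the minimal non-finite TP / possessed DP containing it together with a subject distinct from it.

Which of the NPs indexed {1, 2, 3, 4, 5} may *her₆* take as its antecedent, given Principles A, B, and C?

*her* is a pronoun, so Principle B applies: it must be free in its binding domain.
Binding domain of *her₆*: the embedded TP, whose subject is [Rania₃'s accuser]₄.
*Sofia₁* c-commands the pronoun but from outside its binding domain, and is not c-commanded by it → coindexation permitted.
*Farida₂* c-commands the pronoun but from outside its binding domain, and is not c-commanded by it → coindexation permitted.
*Rania₃* and the pronoun do not c-command one another → neither Principle B nor Principle C is at stake; coindexation permitted.
*[Rania₃'s accuser]₄* c-commands the pronoun within its binding domain → coindexation would violate Principle B.
*Ingrid₅*: the pronoun c-commands this R-expression → coindexation would violate Principle C on *Ingrid₅*.

{1, 2, 3}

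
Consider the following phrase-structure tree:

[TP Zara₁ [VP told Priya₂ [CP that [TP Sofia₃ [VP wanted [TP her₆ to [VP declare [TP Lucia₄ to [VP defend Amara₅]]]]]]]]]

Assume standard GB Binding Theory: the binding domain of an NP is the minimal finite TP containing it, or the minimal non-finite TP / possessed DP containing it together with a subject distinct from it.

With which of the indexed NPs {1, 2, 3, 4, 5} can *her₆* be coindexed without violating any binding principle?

{1, 2}

*her* is a pronoun, so Principle B applies: it must be free in its binding domain.
Binding domain of *her₆*: the embedded TP, whose subject is Sofia₃.
*Zara₁* c-commands the pronoun but from outside its binding domain, and is not c-commanded by it → coindexation permitted.
*Priya₂* c-commands the pronoun but from outside its binding domain, and is not c-commanded by it → coindexation permitted.
*Sofia₃* c-commands the pronoun within its binding domain → coindexation would violate Principle B.
*Lucia₄*: the pronoun c-commands this R-expression → coindexation would violate Principle C on *Lucia₄*.
*Amara₅*: the pronoun c-commands this R-expression → coindexation would violate Principle C on *Amara₅*.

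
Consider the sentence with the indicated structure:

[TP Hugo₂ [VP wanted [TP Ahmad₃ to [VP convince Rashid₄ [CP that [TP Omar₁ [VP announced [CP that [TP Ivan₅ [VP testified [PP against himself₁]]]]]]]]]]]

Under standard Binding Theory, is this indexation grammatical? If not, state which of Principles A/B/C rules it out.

The two coindexed NPs are *Omar₁* and *himself₁*.
*himself₁* is an anaphor. Principle A requires it to be bound within its binding domain — the embedded TP, whose subject is Ivan₅.
Within that domain it is c-commanded by *Ivan₅*, which does not share its index.
*Omar₁* does c-command the anaphor, but from outside its binding domain.
The anaphor is unbound in its domain → Principle A violation.

Principle A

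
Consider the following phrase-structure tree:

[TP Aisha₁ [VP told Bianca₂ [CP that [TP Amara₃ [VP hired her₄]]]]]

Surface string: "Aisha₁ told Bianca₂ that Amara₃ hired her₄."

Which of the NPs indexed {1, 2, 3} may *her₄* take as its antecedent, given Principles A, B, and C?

{1, 2}

*her* is a pronoun, so Principle B applies: it must be free in its binding domain.
Binding domain of *her₄*: the embedded TP, whose subject is Amara₃.
*Aisha₁* c-commands the pronoun but from outside its binding domain, and is not c-commanded by it → coindexation permitted.
*Bianca₂* c-commands the pronoun but from outside its binding domain, and is not c-commanded by it → coindexation permitted.
*Amara₃* c-commands the pronoun within its binding domain → coindexation would violate Principle B.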